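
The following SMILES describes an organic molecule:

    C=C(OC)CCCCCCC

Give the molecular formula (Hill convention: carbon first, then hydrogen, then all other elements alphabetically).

C10H20O

Walk through each heavy atom and fill implicit hydrogens from standard valence (C 4, N 3, O 2, S 2, halogen 1):
  atom 1: C, bond orders sum to 2 (valence 4) → 2 H
  atom 2: C, bond orders sum to 4 (valence 4) → 0 H
  atom 3: O, bond orders sum to 2 (valence 2) → 0 H
  atom 4: C, bond orders sum to 1 (valence 4) → 3 H
  atom 5: C, bond orders sum to 2 (valence 4) → 2 H
  atom 6: C, bond orders sum to 2 (valence 4) → 2 H
  atom 7: C, bond orders sum to 2 (valence 4) → 2 H
  atom 8: C, bond orders sum to 2 (valence 4) → 2 H
  atom 9: C, bond orders sum to 2 (valence 4) → 2 H
  atom 10: C, bond orders sum to 2 (valence 4) → 2 H
  atom 11: C, bond orders sum to 1 (valence 4) → 3 H
Totals → C:10, H:20, O:1.
In Hill order: C10H20O.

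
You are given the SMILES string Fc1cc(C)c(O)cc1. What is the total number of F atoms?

1

Scan the SMILES for F atoms (remember two-letter symbols like Cl and Br are single atoms).
Fluorine count: 1.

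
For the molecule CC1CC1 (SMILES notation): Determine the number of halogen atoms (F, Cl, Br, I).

0

Scan the SMILES for the halogen motif — none present.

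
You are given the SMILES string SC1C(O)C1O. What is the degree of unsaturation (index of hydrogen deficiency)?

1

Degree of unsaturation = (number of rings) + (number of π bonds).
Ring closures in the SMILES: 1.
π bonds: none → 0 DoU from unsaturation.
Total DoU = 1 + 0 = 1.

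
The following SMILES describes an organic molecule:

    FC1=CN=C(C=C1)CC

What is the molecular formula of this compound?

C7H8FN

Walk through each heavy atom and fill implicit hydrogens from standard valence (C 4, N 3, O 2, S 2, halogen 1):
  atom 1: F (halogen, monovalent) → 0 H
  atom 2: C, bond orders sum to 4 (valence 4) → 0 H
  atom 3: C, bond orders sum to 3 (valence 4) → 1 H
  atom 4: N, bond orders sum to 3 (valence 3) → 0 H
  atom 5: C, bond orders sum to 4 (valence 4) → 0 H
  atom 6: C, bond orders sum to 3 (valence 4) → 1 H
  atom 7: C, bond orders sum to 3 (valence 4) → 1 H
  atom 8: C, bond orders sum to 2 (valence 4) → 2 H
  atom 9: C, bond orders sum to 1 (valence 4) → 3 H
Totals → C:7, H:8, F:1, N:1.
In Hill order: C7H8FN.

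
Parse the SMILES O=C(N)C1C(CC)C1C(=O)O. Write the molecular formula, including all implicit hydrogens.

Walk through each heavy atom and fill implicit hydrogens from standard valence (C 4, N 3, O 2, S 2, halogen 1):
  atom 1: O, bond orders sum to 2 (valence 2) → 0 H
  atom 2: C, bond orders sum to 4 (valence 4) → 0 H
  atom 3: N, bond orders sum to 1 (valence 3) → 2 H
  atom 4: C, bond orders sum to 3 (valence 4) → 1 H
  atom 5: C, bond orders sum to 3 (valence 4) → 1 H
  atom 6: C, bond orders sum to 2 (valence 4) → 2 H
  atom 7: C, bond orders sum to 1 (valence 4) → 3 H
  atom 8: C, bond orders sum to 3 (valence 4) → 1 H
  atom 9: C, bond orders sum to 4 (valence 4) → 0 H
  atom 10: O, bond orders sum to 2 (valence 2) → 0 H
  atom 11: O, bond orders sum to 1 (valence 2) → 1 H
Totals → C:7, H:11, N:1, O:3.
In Hill order: C7H11NO3.

C7H11NO3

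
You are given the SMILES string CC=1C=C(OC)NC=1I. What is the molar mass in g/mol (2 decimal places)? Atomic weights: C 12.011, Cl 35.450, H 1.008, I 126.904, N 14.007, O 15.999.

First, the molecular formula is C6H8INO (counting implicit H from valence).
  C: 6 × 12.011 = 72.066
  H: 8 × 1.008 = 8.064
  I: 1 × 126.904 = 126.904
  N: 1 × 14.007 = 14.007
  O: 1 × 15.999 = 15.999
Sum: 6×12.011 + 8×1.008 + 1×126.904 + 1×14.007 + 1×15.999 = 237.040 → 237.04 g/mol.

237.04 g/mol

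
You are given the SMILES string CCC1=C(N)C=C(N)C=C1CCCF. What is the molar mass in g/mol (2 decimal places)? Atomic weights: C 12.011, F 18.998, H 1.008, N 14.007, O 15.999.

196.27 g/mol

First, the molecular formula is C11H17FN2 (counting implicit H from valence).
  C: 11 × 12.011 = 132.121
  F: 1 × 18.998 = 18.998
  H: 17 × 1.008 = 17.136
  N: 2 × 14.007 = 28.014
Sum: 11×12.011 + 1×18.998 + 17×1.008 + 2×14.007 = 196.269 → 196.27 g/mol.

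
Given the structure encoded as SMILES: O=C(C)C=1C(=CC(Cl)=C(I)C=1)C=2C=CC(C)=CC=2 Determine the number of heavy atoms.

18

Every atom symbol written in the SMILES (organic subset) is one heavy atom; implicit H are not written.
Heavy atoms by element → C:15, Cl:1, I:1, O:1.
Total: 18.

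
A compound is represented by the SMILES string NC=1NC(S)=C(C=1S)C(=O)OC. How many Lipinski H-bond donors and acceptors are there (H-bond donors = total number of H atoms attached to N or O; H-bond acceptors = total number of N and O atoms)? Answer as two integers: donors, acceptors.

Donors: find every N or O and count the H atoms it carries.
  atom 1 (N): bond orders sum to 1 → 2 H
  atom 3 (N): bond orders sum to 2 → 1 H
  atom 10 (O): bond orders sum to 2 → 0 H
  atom 11 (O): bond orders sum to 2 → 0 H
Lipinski HBD = 3.
Acceptors: N atoms = 2, O atoms = 2 → HBA = 4.

3, 4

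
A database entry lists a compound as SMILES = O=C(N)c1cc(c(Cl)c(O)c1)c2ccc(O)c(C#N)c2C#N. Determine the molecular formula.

C15H8ClN3O3

Walk through each heavy atom and fill implicit hydrogens from standard valence (C 4, N 3, O 2, S 2, halogen 1); for lowercase aromatic atoms, an aromatic c carries 1 H when it has two neighbours and 0 H with three, and aromatic n carries 0 H:
  atom 1: O, bond orders sum to 2 (valence 2) → 0 H
  atom 2: C, bond orders sum to 4 (valence 4) → 0 H
  atom 3: N, bond orders sum to 1 (valence 3) → 2 H
  atom 4: aromatic c, 3 neighbours → 0 H
  atom 5: aromatic c, 2 neighbours → 1 H
  atom 6: aromatic c, 3 neighbours → 0 H
  atom 7: aromatic c, 3 neighbours → 0 H
  atom 8: Cl (halogen, monovalent) → 0 H
  atom 9: aromatic c, 3 neighbours → 0 H
  atom 10: O, bond orders sum to 1 (valence 2) → 1 H
  atom 11: aromatic c, 2 neighbours → 1 H
  atom 12: aromatic c, 3 neighbours → 0 H
  atom 13: aromatic c, 2 neighbours → 1 H
  atom 14: aromatic c, 2 neighbours → 1 H
  atom 15: aromatic c, 3 neighbours → 0 H
  atom 16: O, bond orders sum to 1 (valence 2) → 1 H
  atom 17: aromatic c, 3 neighbours → 0 H
  atom 18: C, bond orders sum to 4 (valence 4) → 0 H
  atom 19: N, bond orders sum to 3 (valence 3) → 0 H
  atom 20: aromatic c, 3 neighbours → 0 H
  atom 21: C, bond orders sum to 4 (valence 4) → 0 H
  atom 22: N, bond orders sum to 3 (valence 3) → 0 H
Totals → C:15, H:8, Cl:1, N:3, O:3.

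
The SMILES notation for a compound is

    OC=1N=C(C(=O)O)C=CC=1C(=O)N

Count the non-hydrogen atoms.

13

Every atom symbol written in the SMILES (organic subset) is one heavy atom; implicit H are not written.
Heavy atoms by element → C:7, N:2, O:4.
Total: 13.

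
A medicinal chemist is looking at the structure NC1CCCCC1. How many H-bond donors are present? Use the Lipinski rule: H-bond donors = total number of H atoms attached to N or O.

Donors: find every N or O and count the H atoms it carries.
  atom 1 (N): bond orders sum to 1 → 2 H
Lipinski HBD = 2.

2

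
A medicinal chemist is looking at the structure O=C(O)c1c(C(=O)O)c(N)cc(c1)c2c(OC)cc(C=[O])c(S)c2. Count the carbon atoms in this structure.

Count every carbon token in the SMILES (each C, including those in ring-closure positions and inside branches).
Carbon count: 16.

16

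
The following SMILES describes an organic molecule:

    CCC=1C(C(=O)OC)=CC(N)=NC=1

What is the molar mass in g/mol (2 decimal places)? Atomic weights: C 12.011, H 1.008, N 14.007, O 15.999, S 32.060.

First, the molecular formula is C9H12N2O2 (counting implicit H from valence).
  C: 9 × 12.011 = 108.099
  H: 12 × 1.008 = 12.096
  N: 2 × 14.007 = 28.014
  O: 2 × 15.999 = 31.998
Sum: 9×12.011 + 12×1.008 + 2×14.007 + 2×15.999 = 180.207 → 180.21 g/mol.

180.21 g/mol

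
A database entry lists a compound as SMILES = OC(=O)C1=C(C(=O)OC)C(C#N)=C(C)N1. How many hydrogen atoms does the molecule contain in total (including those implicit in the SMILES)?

Walk through each heavy atom and fill implicit hydrogens from standard valence (C 4, N 3, O 2, S 2, halogen 1):
  atom 1: O, bond orders sum to 1 (valence 2) → 1 H
  atom 2: C, bond orders sum to 4 (valence 4) → 0 H
  atom 3: O, bond orders sum to 2 (valence 2) → 0 H
  atom 4: C, bond orders sum to 4 (valence 4) → 0 H
  atom 5: C, bond orders sum to 4 (valence 4) → 0 H
  atom 6: C, bond orders sum to 4 (valence 4) → 0 H
  atom 7: O, bond orders sum to 2 (valence 2) → 0 H
  atom 8: O, bond orders sum to 2 (valence 2) → 0 H
  atom 9: C, bond orders sum to 1 (valence 4) → 3 H
  atom 10: C, bond orders sum to 4 (valence 4) → 0 H
  atom 11: C, bond orders sum to 4 (valence 4) → 0 H
  atom 12: N, bond orders sum to 3 (valence 3) → 0 H
  atom 13: C, bond orders sum to 4 (valence 4) → 0 H
  atom 14: C, bond orders sum to 1 (valence 4) → 3 H
  atom 15: N, bond orders sum to 2 (valence 3) → 1 H
Total hydrogens: 8.

8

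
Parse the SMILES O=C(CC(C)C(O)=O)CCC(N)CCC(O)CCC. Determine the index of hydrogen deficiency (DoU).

2

Degree of unsaturation = (number of rings) + (number of π bonds).
Ring closures in the SMILES: 0.
π bonds: 2 double bonds (each 1 DoU) → 2 DoU from unsaturation.
Total DoU = 0 + 2 = 2.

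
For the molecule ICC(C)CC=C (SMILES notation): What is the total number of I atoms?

1

Scan the SMILES for I atoms (remember two-letter symbols like Cl and Br are single atoms).
Iodine count: 1.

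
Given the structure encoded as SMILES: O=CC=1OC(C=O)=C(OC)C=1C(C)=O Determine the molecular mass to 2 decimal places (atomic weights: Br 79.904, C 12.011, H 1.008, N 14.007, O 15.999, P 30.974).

196.16 g/mol

First, the molecular formula is C9H8O5 (counting implicit H from valence).
  C: 9 × 12.011 = 108.099
  H: 8 × 1.008 = 8.064
  O: 5 × 15.999 = 79.995
Sum: 9×12.011 + 8×1.008 + 5×15.999 = 196.158 → 196.16 g/mol.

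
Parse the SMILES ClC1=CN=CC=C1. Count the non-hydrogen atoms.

7

Every atom symbol written in the SMILES (organic subset) is one heavy atom; implicit H are not written.
Heavy atoms by element → C:5, Cl:1, N:1.
Total: 7.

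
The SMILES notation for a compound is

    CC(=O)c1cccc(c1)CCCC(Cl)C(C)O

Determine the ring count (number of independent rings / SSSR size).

In SMILES, each pair of matching ring-closure digits denotes one ring-closing bond; the number of such bonds equals the number of independent rings.
Ring-closure bonds here: 1.

1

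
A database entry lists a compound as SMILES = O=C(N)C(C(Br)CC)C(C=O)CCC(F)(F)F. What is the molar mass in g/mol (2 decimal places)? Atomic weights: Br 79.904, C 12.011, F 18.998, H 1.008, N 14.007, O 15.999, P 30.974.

First, the molecular formula is C10H15BrF3NO2 (counting implicit H from valence).
  Br: 1 × 79.904 = 79.904
  C: 10 × 12.011 = 120.110
  F: 3 × 18.998 = 56.994
  H: 15 × 1.008 = 15.120
  N: 1 × 14.007 = 14.007
  O: 2 × 15.999 = 31.998
Sum: 1×79.904 + 10×12.011 + 3×18.998 + 15×1.008 + 1×14.007 + 2×15.999 = 318.133 → 318.13 g/mol.

318.13 g/mol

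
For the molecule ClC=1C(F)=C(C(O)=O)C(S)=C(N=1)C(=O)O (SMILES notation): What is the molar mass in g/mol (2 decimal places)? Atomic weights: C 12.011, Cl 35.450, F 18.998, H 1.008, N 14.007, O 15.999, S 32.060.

First, the molecular formula is C7H3ClFNO4S (counting implicit H from valence).
  C: 7 × 12.011 = 84.077
  Cl: 1 × 35.450 = 35.450
  F: 1 × 18.998 = 18.998
  H: 3 × 1.008 = 3.024
  N: 1 × 14.007 = 14.007
  O: 4 × 15.999 = 63.996
  S: 1 × 32.060 = 32.060
Sum: 7×12.011 + 1×35.450 + 1×18.998 + 3×1.008 + 1×14.007 + 4×15.999 + 1×32.060 = 251.612 → 251.61 g/mol.

251.61 g/mol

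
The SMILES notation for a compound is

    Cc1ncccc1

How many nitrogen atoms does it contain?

Scan the SMILES for N atoms (remember two-letter symbols like Cl and Br are single atoms).
Nitrogen count: 1.

1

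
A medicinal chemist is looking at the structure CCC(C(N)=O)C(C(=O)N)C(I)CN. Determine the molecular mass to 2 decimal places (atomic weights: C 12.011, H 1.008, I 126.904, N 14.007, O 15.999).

First, the molecular formula is C8H16IN3O2 (counting implicit H from valence).
  C: 8 × 12.011 = 96.088
  H: 16 × 1.008 = 16.128
  I: 1 × 126.904 = 126.904
  N: 3 × 14.007 = 42.021
  O: 2 × 15.999 = 31.998
Sum: 8×12.011 + 16×1.008 + 1×126.904 + 3×14.007 + 2×15.999 = 313.139 → 313.14 g/mol.

313.14 g/mol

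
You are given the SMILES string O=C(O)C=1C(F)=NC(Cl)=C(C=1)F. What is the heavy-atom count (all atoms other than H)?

12

Every atom symbol written in the SMILES (organic subset) is one heavy atom; implicit H are not written.
Heavy atoms by element → C:6, Cl:1, F:2, N:1, O:2.
Total: 12.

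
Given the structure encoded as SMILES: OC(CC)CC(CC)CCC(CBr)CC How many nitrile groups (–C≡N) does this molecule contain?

0

Scan the SMILES for the nitrile motif — none present.
Groups that are present: 1 hydroxyl.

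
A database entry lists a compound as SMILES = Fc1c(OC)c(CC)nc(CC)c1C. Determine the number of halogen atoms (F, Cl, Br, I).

1

Halogen atoms appear at heavy-atom position 1 (1×F).
Other groups present: 1 ether.
Halogen count: 1.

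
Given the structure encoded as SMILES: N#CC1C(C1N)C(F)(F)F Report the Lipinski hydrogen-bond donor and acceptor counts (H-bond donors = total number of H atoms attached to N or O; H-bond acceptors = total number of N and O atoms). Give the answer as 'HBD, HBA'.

Donors: find every N or O and count the H atoms it carries.
  atom 1 (N): bond orders sum to 3 → 0 H
  atom 6 (N): bond orders sum to 1 → 2 H
Lipinski HBD = 2.
Acceptors: N atoms = 2, O atoms = 0 → HBA = 2.

2, 2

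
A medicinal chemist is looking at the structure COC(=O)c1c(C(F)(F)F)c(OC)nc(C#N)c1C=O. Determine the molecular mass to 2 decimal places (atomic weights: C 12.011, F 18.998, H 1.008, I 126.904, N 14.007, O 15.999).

288.18 g/mol

First, the molecular formula is C11H7F3N2O4 (counting implicit H from valence).
  C: 11 × 12.011 = 132.121
  F: 3 × 18.998 = 56.994
  H: 7 × 1.008 = 7.056
  N: 2 × 14.007 = 28.014
  O: 4 × 15.999 = 63.996
Sum: 11×12.011 + 3×18.998 + 7×1.008 + 2×14.007 + 4×15.999 = 288.181 → 288.18 g/mol.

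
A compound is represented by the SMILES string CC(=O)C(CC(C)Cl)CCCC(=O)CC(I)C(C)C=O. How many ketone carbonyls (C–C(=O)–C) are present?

The ketone motif appears at heavy-atom positions 2, 12 in the SMILES.
Other groups present: 1 aldehyde.
Ketone count: 2.

2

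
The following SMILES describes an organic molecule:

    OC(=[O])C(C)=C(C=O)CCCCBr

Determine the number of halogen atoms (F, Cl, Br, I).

1

Halogen atoms appear at heavy-atom position 13 (1×Br).
Other groups present: 1 aldehyde, 1 alkene, 1 carboxylic acid.
Halogen count: 1.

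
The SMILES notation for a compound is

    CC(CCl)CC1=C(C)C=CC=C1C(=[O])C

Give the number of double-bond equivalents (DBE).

5

Degree of unsaturation = (number of rings) + (number of π bonds).
Ring closures in the SMILES: 1.
π bonds: 4 double bonds (each 1 DoU) → 4 DoU from unsaturation.
Total DoU = 1 + 4 = 5.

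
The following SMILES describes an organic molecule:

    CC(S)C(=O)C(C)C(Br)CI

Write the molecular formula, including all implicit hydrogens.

C7H12BrIOS

Walk through each heavy atom and fill implicit hydrogens from standard valence (C 4, N 3, O 2, S 2, halogen 1):
  atom 1: C, bond orders sum to 1 (valence 4) → 3 H
  atom 2: C, bond orders sum to 3 (valence 4) → 1 H
  atom 3: S, bond orders sum to 1 (valence 2) → 1 H
  atom 4: C, bond orders sum to 4 (valence 4) → 0 H
  atom 5: O, bond orders sum to 2 (valence 2) → 0 H
  atom 6: C, bond orders sum to 3 (valence 4) → 1 H
  atom 7: C, bond orders sum to 1 (valence 4) → 3 H
  atom 8: C, bond orders sum to 3 (valence 4) → 1 H
  atom 9: Br (halogen, monovalent) → 0 H
  atom 10: C, bond orders sum to 2 (valence 4) → 2 H
  atom 11: I (halogen, monovalent) → 0 H
Totals → C:7, H:12, Br:1, I:1, O:1, S:1.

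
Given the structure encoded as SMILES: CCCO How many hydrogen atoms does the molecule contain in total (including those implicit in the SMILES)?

8

Walk through each heavy atom and fill implicit hydrogens from standard valence (C 4, N 3, O 2, S 2, halogen 1):
  atom 1: C, bond orders sum to 1 (valence 4) → 3 H
  atom 2: C, bond orders sum to 2 (valence 4) → 2 H
  atom 3: C, bond orders sum to 2 (valence 4) → 2 H
  atom 4: O, bond orders sum to 1 (valence 2) → 1 H
Total hydrogens: 8.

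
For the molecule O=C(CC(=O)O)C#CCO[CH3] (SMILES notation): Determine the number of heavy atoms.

Every atom symbol written in the SMILES (organic subset) is one heavy atom; implicit H are not written.
Heavy atoms by element → C:7, O:4.
Total: 11.

11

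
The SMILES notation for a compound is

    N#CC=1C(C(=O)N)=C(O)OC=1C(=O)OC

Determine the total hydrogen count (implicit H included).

Walk through each heavy atom and fill implicit hydrogens from standard valence (C 4, N 3, O 2, S 2, halogen 1):
  atom 1: N, bond orders sum to 3 (valence 3) → 0 H
  atom 2: C, bond orders sum to 4 (valence 4) → 0 H
  atom 3: C, bond orders sum to 4 (valence 4) → 0 H
  atom 4: C, bond orders sum to 4 (valence 4) → 0 H
  atom 5: C, bond orders sum to 4 (valence 4) → 0 H
  atom 6: O, bond orders sum to 2 (valence 2) → 0 H
  atom 7: N, bond orders sum to 1 (valence 3) → 2 H
  atom 8: C, bond orders sum to 4 (valence 4) → 0 H
  atom 9: O, bond orders sum to 1 (valence 2) → 1 H
  atom 10: O, bond orders sum to 2 (valence 2) → 0 H
  atom 11: C, bond orders sum to 4 (valence 4) → 0 H
  atom 12: C, bond orders sum to 4 (valence 4) → 0 H
  atom 13: O, bond orders sum to 2 (valence 2) → 0 H
  atom 14: O, bond orders sum to 2 (valence 2) → 0 H
  atom 15: C, bond orders sum to 1 (valence 4) → 3 H
Total hydrogens: 6.

6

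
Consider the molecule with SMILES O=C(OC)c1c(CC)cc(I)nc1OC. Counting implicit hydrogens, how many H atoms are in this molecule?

12

Walk through each heavy atom and fill implicit hydrogens from standard valence (C 4, N 3, O 2, S 2, halogen 1); for lowercase aromatic atoms, an aromatic c carries 1 H when it has two neighbours and 0 H with three, and aromatic n carries 0 H:
  atom 1: O, bond orders sum to 2 (valence 2) → 0 H
  atom 2: C, bond orders sum to 4 (valence 4) → 0 H
  atom 3: O, bond orders sum to 2 (valence 2) → 0 H
  atom 4: C, bond orders sum to 1 (valence 4) → 3 H
  atom 5: aromatic c, 3 neighbours → 0 H
  atom 6: aromatic c, 3 neighbours → 0 H
  atom 7: C, bond orders sum to 2 (valence 4) → 2 H
  atom 8: C, bond orders sum to 1 (valence 4) → 3 H
  atom 9: aromatic c, 2 neighbours → 1 H
  atom 10: aromatic c, 3 neighbours → 0 H
  atom 11: I (halogen, monovalent) → 0 H
  atom 12: aromatic n, 2 neighbours → 0 H
  atom 13: aromatic c, 3 neighbours → 0 H
  atom 14: O, bond orders sum to 2 (valence 2) → 0 H
  atom 15: C, bond orders sum to 1 (valence 4) → 3 H
Total hydrogens: 12.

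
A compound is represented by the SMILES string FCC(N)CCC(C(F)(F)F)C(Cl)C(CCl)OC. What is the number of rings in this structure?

In SMILES, each pair of matching ring-closure digits denotes one ring-closing bond; the number of such bonds equals the number of independent rings.
Ring-closure bonds here: 0.

0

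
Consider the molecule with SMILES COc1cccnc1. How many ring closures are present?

In SMILES, each pair of matching ring-closure digits denotes one ring-closing bond; the number of such bonds equals the number of independent rings.
Ring-closure bonds here: 1.

1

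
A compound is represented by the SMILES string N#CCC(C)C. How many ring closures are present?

In SMILES, each pair of matching ring-closure digits denotes one ring-closing bond; the number of such bonds equals the number of independent rings.
Ring-closure bonds here: 0.

0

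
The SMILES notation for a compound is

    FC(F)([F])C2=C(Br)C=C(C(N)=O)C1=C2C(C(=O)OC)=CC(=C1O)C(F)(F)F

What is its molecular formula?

C15H8BrF6NO4

Walk through each heavy atom and fill implicit hydrogens from standard valence (C 4, N 3, O 2, S 2, halogen 1):
  atom 1: F (halogen, monovalent) → 0 H
  atom 2: C, bond orders sum to 4 (valence 4) → 0 H
  atom 3: F (halogen, monovalent) → 0 H
  atom 4: F with explicit H count 0
  atom 5: C, bond orders sum to 4 (valence 4) → 0 H
  atom 6: C, bond orders sum to 4 (valence 4) → 0 H
  atom 7: Br (halogen, monovalent) → 0 H
  atom 8: C, bond orders sum to 3 (valence 4) → 1 H
  atom 9: C, bond orders sum to 4 (valence 4) → 0 H
  atom 10: C, bond orders sum to 4 (valence 4) → 0 H
  atom 11: N, bond orders sum to 1 (valence 3) → 2 H
  atom 12: O, bond orders sum to 2 (valence 2) → 0 H
  atom 13: C, bond orders sum to 4 (valence 4) → 0 H
  atom 14: C, bond orders sum to 4 (valence 4) → 0 H
  atom 15: C, bond orders sum to 4 (valence 4) → 0 H
  atom 16: C, bond orders sum to 4 (valence 4) → 0 H
  atom 17: O, bond orders sum to 2 (valence 2) → 0 H
  atom 18: O, bond orders sum to 2 (valence 2) → 0 H
  atom 19: C, bond orders sum to 1 (valence 4) → 3 H
  atom 20: C, bond orders sum to 3 (valence 4) → 1 H
  atom 21: C, bond orders sum to 4 (valence 4) → 0 H
  atom 22: C, bond orders sum to 4 (valence 4) → 0 H
  atom 23: O, bond orders sum to 1 (valence 2) → 1 H
  atom 24: C, bond orders sum to 4 (valence 4) → 0 H
  atom 25: F (halogen, monovalent) → 0 H
  atom 26: F (halogen, monovalent) → 0 H
  atom 27: F (halogen, monovalent) → 0 H
Totals → C:15, H:8, Br:1, F:6, N:1, O:4.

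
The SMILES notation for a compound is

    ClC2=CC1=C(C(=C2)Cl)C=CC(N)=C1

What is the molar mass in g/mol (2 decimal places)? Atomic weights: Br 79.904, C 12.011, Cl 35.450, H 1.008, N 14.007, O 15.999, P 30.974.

212.07 g/mol

First, the molecular formula is C10H7Cl2N (counting implicit H from valence).
  C: 10 × 12.011 = 120.110
  Cl: 2 × 35.450 = 70.900
  H: 7 × 1.008 = 7.056
  N: 1 × 14.007 = 14.007
Sum: 10×12.011 + 2×35.450 + 7×1.008 + 1×14.007 = 212.073 → 212.07 g/mol.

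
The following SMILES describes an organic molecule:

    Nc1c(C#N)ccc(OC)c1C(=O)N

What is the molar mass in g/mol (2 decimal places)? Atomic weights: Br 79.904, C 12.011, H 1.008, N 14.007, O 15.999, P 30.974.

191.19 g/mol

First, the molecular formula is C9H9N3O2 (counting implicit H from valence).
  C: 9 × 12.011 = 108.099
  H: 9 × 1.008 = 9.072
  N: 3 × 14.007 = 42.021
  O: 2 × 15.999 = 31.998
Sum: 9×12.011 + 9×1.008 + 3×14.007 + 2×15.999 = 191.190 → 191.19 g/mol.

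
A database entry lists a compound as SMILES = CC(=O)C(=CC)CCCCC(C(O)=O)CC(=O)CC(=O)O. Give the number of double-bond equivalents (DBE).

5

Molecular formula: C15H22O6.
DoU = (2C + 2 + N − H − X) / 2, where X is the halogen count and O/S are ignored.
    = (2·15 + 2 + 0 − 22 − 0) / 2 = 10 / 2 = 5.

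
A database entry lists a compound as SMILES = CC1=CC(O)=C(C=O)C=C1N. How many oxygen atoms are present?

Scan the SMILES for O atoms (remember two-letter symbols like Cl and Br are single atoms).
Oxygen count: 2.

2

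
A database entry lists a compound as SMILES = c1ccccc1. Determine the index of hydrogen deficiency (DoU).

Molecular formula: C6H6.
DoU = (2C + 2 + N − H − X) / 2, where X is the halogen count and O/S are ignored.
    = (2·6 + 2 + 0 − 6 − 0) / 2 = 8 / 2 = 4.

4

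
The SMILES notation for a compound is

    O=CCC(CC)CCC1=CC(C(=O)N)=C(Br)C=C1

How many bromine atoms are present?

1

Scan the SMILES for Br atoms (remember two-letter symbols like Cl and Br are single atoms).
Bromine count: 1.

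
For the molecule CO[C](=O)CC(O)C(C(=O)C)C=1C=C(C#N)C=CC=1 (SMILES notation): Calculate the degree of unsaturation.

Molecular formula: C14H15NO4.
DoU = (2C + 2 + N − H − X) / 2, where X is the halogen count and O/S are ignored.
    = (2·14 + 2 + 1 − 15 − 0) / 2 = 16 / 2 = 8.

8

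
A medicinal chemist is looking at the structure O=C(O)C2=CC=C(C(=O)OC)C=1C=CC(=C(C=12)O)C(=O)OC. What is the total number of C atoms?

15

Count every carbon token in the SMILES (each C, including those in ring-closure positions and inside branches).
Carbon count: 15.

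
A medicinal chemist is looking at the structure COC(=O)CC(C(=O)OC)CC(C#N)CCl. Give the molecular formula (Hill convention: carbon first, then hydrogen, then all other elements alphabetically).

Walk through each heavy atom and fill implicit hydrogens from standard valence (C 4, N 3, O 2, S 2, halogen 1):
  atom 1: C, bond orders sum to 1 (valence 4) → 3 H
  atom 2: O, bond orders sum to 2 (valence 2) → 0 H
  atom 3: C, bond orders sum to 4 (valence 4) → 0 H
  atom 4: O, bond orders sum to 2 (valence 2) → 0 H
  atom 5: C, bond orders sum to 2 (valence 4) → 2 H
  atom 6: C, bond orders sum to 3 (valence 4) → 1 H
  atom 7: C, bond orders sum to 4 (valence 4) → 0 H
  atom 8: O, bond orders sum to 2 (valence 2) → 0 H
  atom 9: O, bond orders sum to 2 (valence 2) → 0 H
  atom 10: C, bond orders sum to 1 (valence 4) → 3 H
  atom 11: C, bond orders sum to 2 (valence 4) → 2 H
  atom 12: C, bond orders sum to 3 (valence 4) → 1 H
  atom 13: C, bond orders sum to 4 (valence 4) → 0 H
  atom 14: N, bond orders sum to 3 (valence 3) → 0 H
  atom 15: C, bond orders sum to 2 (valence 4) → 2 H
  atom 16: Cl (halogen, monovalent) → 0 H
Totals → C:10, H:14, Cl:1, N:1, O:4.
In Hill order: C10H14ClNO4.

C10H14ClNO4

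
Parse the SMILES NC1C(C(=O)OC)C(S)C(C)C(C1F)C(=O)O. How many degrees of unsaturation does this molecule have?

Degree of unsaturation = (number of rings) + (number of π bonds).
Ring closures in the SMILES: 1.
π bonds: 2 double bonds (each 1 DoU) → 2 DoU from unsaturation.
Total DoU = 1 + 2 = 3.

3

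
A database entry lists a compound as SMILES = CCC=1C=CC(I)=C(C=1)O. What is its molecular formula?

C8H9IO

Walk through each heavy atom and fill implicit hydrogens from standard valence (C 4, N 3, O 2, S 2, halogen 1):
  atom 1: C, bond orders sum to 1 (valence 4) → 3 H
  atom 2: C, bond orders sum to 2 (valence 4) → 2 H
  atom 3: C, bond orders sum to 4 (valence 4) → 0 H
  atom 4: C, bond orders sum to 3 (valence 4) → 1 H
  atom 5: C, bond orders sum to 3 (valence 4) → 1 H
  atom 6: C, bond orders sum to 4 (valence 4) → 0 H
  atom 7: I (halogen, monovalent) → 0 H
  atom 8: C, bond orders sum to 4 (valence 4) → 0 H
  atom 9: C, bond orders sum to 3 (valence 4) → 1 H
  atom 10: O, bond orders sum to 1 (valence 2) → 1 H
Totals → C:8, H:9, I:1, O:1.
In Hill order: C8H9IO.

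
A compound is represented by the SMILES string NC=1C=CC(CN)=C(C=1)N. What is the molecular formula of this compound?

C7H11N3

Walk through each heavy atom and fill implicit hydrogens from standard valence (C 4, N 3, O 2, S 2, halogen 1):
  atom 1: N, bond orders sum to 1 (valence 3) → 2 H
  atom 2: C, bond orders sum to 4 (valence 4) → 0 H
  atom 3: C, bond orders sum to 3 (valence 4) → 1 H
  atom 4: C, bond orders sum to 3 (valence 4) → 1 H
  atom 5: C, bond orders sum to 4 (valence 4) → 0 H
  atom 6: C, bond orders sum to 2 (valence 4) → 2 H
  atom 7: N, bond orders sum to 1 (valence 3) → 2 H
  atom 8: C, bond orders sum to 4 (valence 4) → 0 H
  atom 9: C, bond orders sum to 3 (valence 4) → 1 H
  atom 10: N, bond orders sum to 1 (valence 3) → 2 H
Totals → C:7, H:11, N:3.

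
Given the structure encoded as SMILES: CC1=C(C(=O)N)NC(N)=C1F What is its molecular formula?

Walk through each heavy atom and fill implicit hydrogens from standard valence (C 4, N 3, O 2, S 2, halogen 1):
  atom 1: C, bond orders sum to 1 (valence 4) → 3 H
  atom 2: C, bond orders sum to 4 (valence 4) → 0 H
  atom 3: C, bond orders sum to 4 (valence 4) → 0 H
  atom 4: C, bond orders sum to 4 (valence 4) → 0 H
  atom 5: O, bond orders sum to 2 (valence 2) → 0 H
  atom 6: N, bond orders sum to 1 (valence 3) → 2 H
  atom 7: N, bond orders sum to 2 (valence 3) → 1 H
  atom 8: C, bond orders sum to 4 (valence 4) → 0 H
  atom 9: N, bond orders sum to 1 (valence 3) → 2 H
  atom 10: C, bond orders sum to 4 (valence 4) → 0 H
  atom 11: F (halogen, monovalent) → 0 H
Totals → C:6, H:8, F:1, N:3, O:1.

C6H8FN3O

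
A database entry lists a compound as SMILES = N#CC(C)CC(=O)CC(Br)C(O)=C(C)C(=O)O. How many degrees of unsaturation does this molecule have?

Molecular formula: C11H14BrNO4.
DoU = (2C + 2 + N − H − X) / 2, where X is the halogen count and O/S are ignored.
    = (2·11 + 2 + 1 − 14 − 1) / 2 = 10 / 2 = 5.

5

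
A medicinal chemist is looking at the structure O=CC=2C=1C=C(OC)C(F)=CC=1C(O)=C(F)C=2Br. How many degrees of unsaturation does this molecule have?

Degree of unsaturation = (number of rings) + (number of π bonds).
Ring closures in the SMILES: 2.
π bonds: 6 double bonds (each 1 DoU) → 6 DoU from unsaturation.
Total DoU = 2 + 6 = 8.

8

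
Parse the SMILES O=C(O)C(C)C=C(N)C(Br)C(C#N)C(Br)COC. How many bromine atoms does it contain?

Scan the SMILES for Br atoms (remember two-letter symbols like Cl and Br are single atoms).
Bromine count: 2.

2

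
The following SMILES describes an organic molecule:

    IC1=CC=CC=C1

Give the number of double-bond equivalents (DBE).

Degree of unsaturation = (number of rings) + (number of π bonds).
Ring closures in the SMILES: 1.
π bonds: 3 double bonds (each 1 DoU) → 3 DoU from unsaturation.
Total DoU = 1 + 3 = 4.

4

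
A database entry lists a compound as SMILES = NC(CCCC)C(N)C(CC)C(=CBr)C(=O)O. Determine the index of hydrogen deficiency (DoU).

2

Molecular formula: C12H23BrN2O2.
DoU = (2C + 2 + N − H − X) / 2, where X is the halogen count and O/S are ignored.
    = (2·12 + 2 + 2 − 23 − 1) / 2 = 4 / 2 = 2.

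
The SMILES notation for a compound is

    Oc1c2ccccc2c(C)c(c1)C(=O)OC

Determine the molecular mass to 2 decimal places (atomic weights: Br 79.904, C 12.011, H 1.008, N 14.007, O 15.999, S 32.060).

First, the molecular formula is C13H12O3 (counting implicit H from valence).
  C: 13 × 12.011 = 156.143
  H: 12 × 1.008 = 12.096
  O: 3 × 15.999 = 47.997
Sum: 13×12.011 + 12×1.008 + 3×15.999 = 216.236 → 216.24 g/mol.

216.24 g/mol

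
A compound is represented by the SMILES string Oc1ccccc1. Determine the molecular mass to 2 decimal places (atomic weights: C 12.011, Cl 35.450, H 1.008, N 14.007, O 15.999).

First, the molecular formula is C6H6O (counting implicit H from valence).
  C: 6 × 12.011 = 72.066
  H: 6 × 1.008 = 6.048
  O: 1 × 15.999 = 15.999
Sum: 6×12.011 + 6×1.008 + 1×15.999 = 94.113 → 94.11 g/mol.

94.11 g/mol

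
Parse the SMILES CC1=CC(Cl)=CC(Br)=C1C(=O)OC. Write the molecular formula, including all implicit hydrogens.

C9H8BrClO2

Walk through each heavy atom and fill implicit hydrogens from standard valence (C 4, N 3, O 2, S 2, halogen 1):
  atom 1: C, bond orders sum to 1 (valence 4) → 3 H
  atom 2: C, bond orders sum to 4 (valence 4) → 0 H
  atom 3: C, bond orders sum to 3 (valence 4) → 1 H
  atom 4: C, bond orders sum to 4 (valence 4) → 0 H
  atom 5: Cl (halogen, monovalent) → 0 H
  atom 6: C, bond orders sum to 3 (valence 4) → 1 H
  atom 7: C, bond orders sum to 4 (valence 4) → 0 H
  atom 8: Br (halogen, monovalent) → 0 H
  atom 9: C, bond orders sum to 4 (valence 4) → 0 H
  atom 10: C, bond orders sum to 4 (valence 4) → 0 H
  atom 11: O, bond orders sum to 2 (valence 2) → 0 H
  atom 12: O, bond orders sum to 2 (valence 2) → 0 H
  atom 13: C, bond orders sum to 1 (valence 4) → 3 H
Totals → C:9, H:8, Br:1, Cl:1, O:2.
In Hill order: C9H8BrClO2.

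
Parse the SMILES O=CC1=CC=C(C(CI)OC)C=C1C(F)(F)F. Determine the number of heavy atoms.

Every atom symbol written in the SMILES (organic subset) is one heavy atom; implicit H are not written.
Heavy atoms by element → C:11, F:3, I:1, O:2.
Total: 17.

17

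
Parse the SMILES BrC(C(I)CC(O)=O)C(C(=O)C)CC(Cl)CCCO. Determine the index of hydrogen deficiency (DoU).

Degree of unsaturation = (number of rings) + (number of π bonds).
Ring closures in the SMILES: 0.
π bonds: 2 double bonds (each 1 DoU) → 2 DoU from unsaturation.
Total DoU = 0 + 2 = 2.

2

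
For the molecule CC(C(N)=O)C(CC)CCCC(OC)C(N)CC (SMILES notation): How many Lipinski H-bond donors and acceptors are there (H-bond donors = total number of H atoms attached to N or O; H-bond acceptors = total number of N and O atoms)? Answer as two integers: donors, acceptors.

4, 4

Donors: find every N or O and count the H atoms it carries.
  atom 4 (N): bond orders sum to 1 → 2 H
  atom 5 (O): bond orders sum to 2 → 0 H
  atom 13 (O): bond orders sum to 2 → 0 H
  atom 16 (N): bond orders sum to 1 → 2 H
Lipinski HBD = 4.
Acceptors: N atoms = 2, O atoms = 2 → HBA = 4.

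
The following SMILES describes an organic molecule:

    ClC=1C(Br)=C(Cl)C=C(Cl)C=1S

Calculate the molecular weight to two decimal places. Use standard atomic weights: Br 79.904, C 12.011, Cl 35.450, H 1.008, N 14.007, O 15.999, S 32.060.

292.40 g/mol

First, the molecular formula is C6H2BrCl3S (counting implicit H from valence).
  Br: 1 × 79.904 = 79.904
  C: 6 × 12.011 = 72.066
  Cl: 3 × 35.450 = 106.350
  H: 2 × 1.008 = 2.016
  S: 1 × 32.060 = 32.060
Sum: 1×79.904 + 6×12.011 + 3×35.450 + 2×1.008 + 1×32.060 = 292.396 → 292.40 g/mol.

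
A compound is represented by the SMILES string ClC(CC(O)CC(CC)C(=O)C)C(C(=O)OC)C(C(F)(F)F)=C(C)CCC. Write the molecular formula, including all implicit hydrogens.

C19H30ClF3O4

Walk through each heavy atom and fill implicit hydrogens from standard valence (C 4, N 3, O 2, S 2, halogen 1):
  atom 1: Cl (halogen, monovalent) → 0 H
  atom 2: C, bond orders sum to 3 (valence 4) → 1 H
  atom 3: C, bond orders sum to 2 (valence 4) → 2 H
  atom 4: C, bond orders sum to 3 (valence 4) → 1 H
  atom 5: O, bond orders sum to 1 (valence 2) → 1 H
  atom 6: C, bond orders sum to 2 (valence 4) → 2 H
  atom 7: C, bond orders sum to 3 (valence 4) → 1 H
  atom 8: C, bond orders sum to 2 (valence 4) → 2 H
  atom 9: C, bond orders sum to 1 (valence 4) → 3 H
  atom 10: C, bond orders sum to 4 (valence 4) → 0 H
  atom 11: O, bond orders sum to 2 (valence 2) → 0 H
  atom 12: C, bond orders sum to 1 (valence 4) → 3 H
  atom 13: C, bond orders sum to 3 (valence 4) → 1 H
  atom 14: C, bond orders sum to 4 (valence 4) → 0 H
  atom 15: O, bond orders sum to 2 (valence 2) → 0 H
  atom 16: O, bond orders sum to 2 (valence 2) → 0 H
  atom 17: C, bond orders sum to 1 (valence 4) → 3 H
  atom 18: C, bond orders sum to 4 (valence 4) → 0 H
  atom 19: C, bond orders sum to 4 (valence 4) → 0 H
  atom 20: F (halogen, monovalent) → 0 H
  atom 21: F (halogen, monovalent) → 0 H
  atom 22: F (halogen, monovalent) → 0 H
  atom 23: C, bond orders sum to 4 (valence 4) → 0 H
  atom 24: C, bond orders sum to 1 (valence 4) → 3 H
  atom 25: C, bond orders sum to 2 (valence 4) → 2 H
  atom 26: C, bond orders sum to 2 (valence 4) → 2 H
  atom 27: C, bond orders sum to 1 (valence 4) → 3 H
Totals → C:19, H:30, Cl:1, F:3, O:4.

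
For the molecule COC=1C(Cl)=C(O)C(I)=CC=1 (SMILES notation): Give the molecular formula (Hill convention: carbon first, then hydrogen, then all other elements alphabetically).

C7H6ClIO2

Walk through each heavy atom and fill implicit hydrogens from standard valence (C 4, N 3, O 2, S 2, halogen 1):
  atom 1: C, bond orders sum to 1 (valence 4) → 3 H
  atom 2: O, bond orders sum to 2 (valence 2) → 0 H
  atom 3: C, bond orders sum to 4 (valence 4) → 0 H
  atom 4: C, bond orders sum to 4 (valence 4) → 0 H
  atom 5: Cl (halogen, monovalent) → 0 H
  atom 6: C, bond orders sum to 4 (valence 4) → 0 H
  atom 7: O, bond orders sum to 1 (valence 2) → 1 H
  atom 8: C, bond orders sum to 4 (valence 4) → 0 H
  atom 9: I (halogen, monovalent) → 0 H
  atom 10: C, bond orders sum to 3 (valence 4) → 1 H
  atom 11: C, bond orders sum to 3 (valence 4) → 1 H
Totals → C:7, H:6, Cl:1, I:1, O:2.
In Hill order: C7H6ClIO2.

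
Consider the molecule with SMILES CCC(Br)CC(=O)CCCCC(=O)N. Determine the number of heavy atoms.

14

Every atom symbol written in the SMILES (organic subset) is one heavy atom; implicit H are not written.
Heavy atoms by element → Br:1, C:10, N:1, O:2.
Total: 14.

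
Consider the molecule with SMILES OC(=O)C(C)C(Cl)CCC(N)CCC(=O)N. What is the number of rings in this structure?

In SMILES, each pair of matching ring-closure digits denotes one ring-closing bond; the number of such bonds equals the number of independent rings.
Ring-closure bonds here: 0.

0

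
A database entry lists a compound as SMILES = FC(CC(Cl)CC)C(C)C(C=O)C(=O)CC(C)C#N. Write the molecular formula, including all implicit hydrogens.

C14H21ClFNO2

Walk through each heavy atom and fill implicit hydrogens from standard valence (C 4, N 3, O 2, S 2, halogen 1):
  atom 1: F (halogen, monovalent) → 0 H
  atom 2: C, bond orders sum to 3 (valence 4) → 1 H
  atom 3: C, bond orders sum to 2 (valence 4) → 2 H
  atom 4: C, bond orders sum to 3 (valence 4) → 1 H
  atom 5: Cl (halogen, monovalent) → 0 H
  atom 6: C, bond orders sum to 2 (valence 4) → 2 H
  atom 7: C, bond orders sum to 1 (valence 4) → 3 H
  atom 8: C, bond orders sum to 3 (valence 4) → 1 H
  atom 9: C, bond orders sum to 1 (valence 4) → 3 H
  atom 10: C, bond orders sum to 3 (valence 4) → 1 H
  atom 11: C, bond orders sum to 3 (valence 4) → 1 H
  atom 12: O, bond orders sum to 2 (valence 2) → 0 H
  atom 13: C, bond orders sum to 4 (valence 4) → 0 H
  atom 14: O, bond orders sum to 2 (valence 2) → 0 H
  atom 15: C, bond orders sum to 2 (valence 4) → 2 H
  atom 16: C, bond orders sum to 3 (valence 4) → 1 H
  atom 17: C, bond orders sum to 1 (valence 4) → 3 H
  atom 18: C, bond orders sum to 4 (valence 4) → 0 H
  atom 19: N, bond orders sum to 3 (valence 3) → 0 H
Totals → C:14, H:21, Cl:1, F:1, N:1, O:2.
In Hill order: C14H21ClFNO2.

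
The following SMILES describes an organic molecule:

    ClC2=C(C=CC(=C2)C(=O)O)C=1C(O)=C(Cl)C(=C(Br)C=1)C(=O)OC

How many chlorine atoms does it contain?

Scan the SMILES for Cl atoms (remember two-letter symbols like Cl and Br are single atoms).
Chlorine count: 2.

2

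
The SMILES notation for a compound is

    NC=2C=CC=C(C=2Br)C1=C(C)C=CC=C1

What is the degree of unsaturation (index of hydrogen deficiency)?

8

Degree of unsaturation = (number of rings) + (number of π bonds).
Ring closures in the SMILES: 2.
π bonds: 6 double bonds (each 1 DoU) → 6 DoU from unsaturation.
Total DoU = 2 + 6 = 8.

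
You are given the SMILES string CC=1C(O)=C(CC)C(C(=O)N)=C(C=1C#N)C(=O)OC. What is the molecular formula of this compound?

Walk through each heavy atom and fill implicit hydrogens from standard valence (C 4, N 3, O 2, S 2, halogen 1):
  atom 1: C, bond orders sum to 1 (valence 4) → 3 H
  atom 2: C, bond orders sum to 4 (valence 4) → 0 H
  atom 3: C, bond orders sum to 4 (valence 4) → 0 H
  atom 4: O, bond orders sum to 1 (valence 2) → 1 H
  atom 5: C, bond orders sum to 4 (valence 4) → 0 H
  atom 6: C, bond orders sum to 2 (valence 4) → 2 H
  atom 7: C, bond orders sum to 1 (valence 4) → 3 H
  atom 8: C, bond orders sum to 4 (valence 4) → 0 H
  atom 9: C, bond orders sum to 4 (valence 4) → 0 H
  atom 10: O, bond orders sum to 2 (valence 2) → 0 H
  atom 11: N, bond orders sum to 1 (valence 3) → 2 H
  atom 12: C, bond orders sum to 4 (valence 4) → 0 H
  atom 13: C, bond orders sum to 4 (valence 4) → 0 H
  atom 14: C, bond orders sum to 4 (valence 4) → 0 H
  atom 15: N, bond orders sum to 3 (valence 3) → 0 H
  atom 16: C, bond orders sum to 4 (valence 4) → 0 H
  atom 17: O, bond orders sum to 2 (valence 2) → 0 H
  atom 18: O, bond orders sum to 2 (valence 2) → 0 H
  atom 19: C, bond orders sum to 1 (valence 4) → 3 H
Totals → C:13, H:14, N:2, O:4.
In Hill order: C13H14N2O4.

C13H14N2O4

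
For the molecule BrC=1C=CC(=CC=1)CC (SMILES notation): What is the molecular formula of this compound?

Walk through each heavy atom and fill implicit hydrogens from standard valence (C 4, N 3, O 2, S 2, halogen 1):
  atom 1: Br (halogen, monovalent) → 0 H
  atom 2: C, bond orders sum to 4 (valence 4) → 0 H
  atom 3: C, bond orders sum to 3 (valence 4) → 1 H
  atom 4: C, bond orders sum to 3 (valence 4) → 1 H
  atom 5: C, bond orders sum to 4 (valence 4) → 0 H
  atom 6: C, bond orders sum to 3 (valence 4) → 1 H
  atom 7: C, bond orders sum to 3 (valence 4) → 1 H
  atom 8: C, bond orders sum to 2 (valence 4) → 2 H
  atom 9: C, bond orders sum to 1 (valence 4) → 3 H
Totals → C:8, H:9, Br:1.

C8H9Br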